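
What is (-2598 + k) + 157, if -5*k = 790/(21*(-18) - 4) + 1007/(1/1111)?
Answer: -216017167/955 ≈ -2.2620e+5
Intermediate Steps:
k = -213686012/955 (k = -(790/(21*(-18) - 4) + 1007/(1/1111))/5 = -(790/(-378 - 4) + 1007/(1/1111))/5 = -(790/(-382) + 1007*1111)/5 = -(790*(-1/382) + 1118777)/5 = -(-395/191 + 1118777)/5 = -1/5*213686012/191 = -213686012/955 ≈ -2.2376e+5)
(-2598 + k) + 157 = (-2598 - 213686012/955) + 157 = -216167102/955 + 157 = -216017167/955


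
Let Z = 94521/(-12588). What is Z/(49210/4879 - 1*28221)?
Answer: 3137197/11786568196 ≈ 0.00026617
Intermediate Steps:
Z = -31507/4196 (Z = 94521*(-1/12588) = -31507/4196 ≈ -7.5088)
Z/(49210/4879 - 1*28221) = -31507/(4196*(49210/4879 - 1*28221)) = -31507/(4196*(49210*(1/4879) - 28221)) = -31507/(4196*(7030/697 - 28221)) = -31507/(4196*(-19663007/697)) = -31507/4196*(-697/19663007) = 3137197/11786568196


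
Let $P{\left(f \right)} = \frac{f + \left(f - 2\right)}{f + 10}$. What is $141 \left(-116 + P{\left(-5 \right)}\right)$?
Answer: $- \frac{83472}{5} \approx -16694.0$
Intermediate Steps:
$P{\left(f \right)} = \frac{-2 + 2 f}{10 + f}$ ($P{\left(f \right)} = \frac{f + \left(f - 2\right)}{10 + f} = \frac{f + \left(-2 + f\right)}{10 + f} = \frac{-2 + 2 f}{10 + f}$)
$141 \left(-116 + P{\left(-5 \right)}\right) = 141 \left(-116 + \frac{2 \left(-1 - 5\right)}{10 - 5}\right) = 141 \left(-116 + 2 \cdot \frac{1}{5} \left(-6\right)\right) = 141 \left(-116 - \frac{12}{5}\right) = 141 \left(- \frac{592}{5}\right) = - \frac{83472}{5}$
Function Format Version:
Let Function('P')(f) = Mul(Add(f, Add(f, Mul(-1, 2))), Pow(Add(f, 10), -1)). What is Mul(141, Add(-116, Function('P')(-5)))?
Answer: Rational(-83472, 5) ≈ -16694.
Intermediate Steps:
Function('P')(f) = Mul(Pow(Add(10, f), -1), Add(-2, Mul(2, f))) (Function('P')(f) = Mul(Add(f, Add(f, -2)), Pow(Add(10, f), -1)) = Mul(Add(f, Add(-2, f)), Pow(Add(10, f), -1)) = Mul(Add(-2, Mul(2, f)), Pow(Add(10, f), -1)) = Mul(Pow(Add(10, f), -1), Add(-2, Mul(2, f))))
Mul(141, Add(-116, Function('P')(-5))) = Mul(141, Add(-116, Mul(2, Pow(Add(10, -5), -1), Add(-1, -5)))) = Mul(141, Add(-116, Mul(2, Pow(5, -1), -6))) = Mul(141, Add(-116, Mul(2, Rational(1, 5), -6))) = Mul(141, Add(-116, Rational(-12, 5))) = Mul(141, Rational(-592, 5)) = Rational(-83472, 5)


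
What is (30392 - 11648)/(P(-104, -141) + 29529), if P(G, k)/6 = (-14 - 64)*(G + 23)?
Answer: 6248/22479 ≈ 0.27795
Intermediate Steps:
P(G, k) = -10764 - 468*G (P(G, k) = 6*((-14 - 64)*(G + 23)) = 6*(-78*(23 + G)) = 6*(-1794 - 78*G) = -10764 - 468*G)
(30392 - 11648)/(P(-104, -141) + 29529) = (30392 - 11648)/((-10764 - 468*(-104)) + 29529) = 18744/((-10764 + 48672) + 29529) = 18744/(37908 + 29529) = 18744/67437 = 18744*(1/67437) = 6248/22479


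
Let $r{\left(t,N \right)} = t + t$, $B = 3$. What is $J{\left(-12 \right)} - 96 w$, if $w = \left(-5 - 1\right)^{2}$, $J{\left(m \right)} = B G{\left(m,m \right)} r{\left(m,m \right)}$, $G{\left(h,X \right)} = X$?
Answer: $-2592$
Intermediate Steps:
$r{\left(t,N \right)} = 2 t$
$J{\left(m \right)} = 6 m^{2}$ ($J{\left(m \right)} = 3 m 2 m = 6 m^{2}$)
$w = 36$ ($w = \left(-6\right)^{2} = 36$)
$J{\left(-12 \right)} - 96 w = 6 \left(-12\right)^{2} - 3456 = 6 \cdot 144 - 3456 = 864 - 3456 = -2592$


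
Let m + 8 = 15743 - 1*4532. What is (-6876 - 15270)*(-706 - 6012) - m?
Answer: 148765625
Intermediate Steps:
m = 11203 (m = -8 + (15743 - 1*4532) = -8 + (15743 - 4532) = -8 + 11211 = 11203)
(-6876 - 15270)*(-706 - 6012) - m = (-6876 - 15270)*(-706 - 6012) - 1*11203 = -22146*(-6718) - 11203 = 148776828 - 11203 = 148765625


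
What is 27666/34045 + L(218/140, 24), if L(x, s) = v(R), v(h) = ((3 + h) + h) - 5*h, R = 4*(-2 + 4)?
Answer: -687279/34045 ≈ -20.187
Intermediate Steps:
R = 8 (R = 4*2 = 8)
v(h) = 3 - 3*h (v(h) = (3 + 2*h) - 5*h = 3 - 3*h)
L(x, s) = -21 (L(x, s) = 3 - 3*8 = 3 - 24 = -21)
27666/34045 + L(218/140, 24) = 27666/34045 - 21 = -687279/34045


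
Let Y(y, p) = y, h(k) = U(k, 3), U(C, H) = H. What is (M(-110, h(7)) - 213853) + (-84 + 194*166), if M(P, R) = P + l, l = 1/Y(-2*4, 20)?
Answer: -1454745/8 ≈ -1.8184e+5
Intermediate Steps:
h(k) = 3
l = -⅛ (l = 1/(-2*4) = 1/(-8) = -⅛ ≈ -0.12500)
M(P, R) = -⅛ + P (M(P, R) = P - ⅛ = -⅛ + P)
(M(-110, h(7)) - 213853) + (-84 + 194*166) = ((-⅛ - 110) - 213853) + (-84 + 194*166) = (-881/8 - 213853) + (-84 + 32204) = -1711705/8 + 32120 = -1454745/8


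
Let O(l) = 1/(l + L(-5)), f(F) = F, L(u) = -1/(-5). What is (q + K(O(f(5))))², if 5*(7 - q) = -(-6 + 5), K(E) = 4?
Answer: 2916/25 ≈ 116.64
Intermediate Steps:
L(u) = ⅕ (L(u) = -1*(-⅕) = ⅕)
O(l) = 1/(⅕ + l) (O(l) = 1/(l + ⅕) = 1/(⅕ + l))
q = 34/5 (q = 7 - (-1)*(-6 + 5)/5 = 7 - (-1)*(-1)/5 = 7 - ⅕*1 = 7 - ⅕ = 34/5 ≈ 6.8000)
(q + K(O(f(5))))² = (34/5 + 4)² = (54/5)² = 2916/25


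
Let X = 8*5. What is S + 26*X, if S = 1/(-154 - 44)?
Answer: 205919/198 ≈ 1040.0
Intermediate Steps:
X = 40
S = -1/198 (S = 1/(-198) = -1/198 ≈ -0.0050505)
S + 26*X = -1/198 + 26*40 = -1/198 + 1040 = 205919/198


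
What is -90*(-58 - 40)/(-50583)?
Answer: -2940/16861 ≈ -0.17437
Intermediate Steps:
-90*(-58 - 40)/(-50583) = -90*(-98)*(-1/50583) = 8820*(-1/50583) = -2940/16861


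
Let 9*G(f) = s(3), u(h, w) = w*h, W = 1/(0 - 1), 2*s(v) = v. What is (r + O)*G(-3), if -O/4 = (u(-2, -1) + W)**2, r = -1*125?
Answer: -43/2 ≈ -21.500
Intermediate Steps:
s(v) = v/2
W = -1 (W = 1/(-1) = -1)
u(h, w) = h*w
G(f) = 1/6 (G(f) = ((1/2)*3)/9 = (1/9)*(3/2) = 1/6)
r = -125
O = -4 (O = -4*(-2*(-1) - 1)**2 = -4*(2 - 1)**2 = -4*1**2 = -4*1 = -4)
(r + O)*G(-3) = (-125 - 4)*(1/6) = -129*1/6 = -43/2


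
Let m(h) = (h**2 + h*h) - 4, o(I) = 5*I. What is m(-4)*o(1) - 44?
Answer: 96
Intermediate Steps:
m(h) = -4 + 2*h**2 (m(h) = (h**2 + h**2) - 4 = 2*h**2 - 4 = -4 + 2*h**2)
m(-4)*o(1) - 44 = (-4 + 2*(-4)**2)*(5*1) - 44 = (-4 + 2*16)*5 - 44 = (-4 + 32)*5 - 44 = 28*5 - 44 = 140 - 44 = 96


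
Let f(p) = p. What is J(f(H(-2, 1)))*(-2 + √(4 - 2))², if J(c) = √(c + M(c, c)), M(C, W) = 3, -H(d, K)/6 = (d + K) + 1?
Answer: √3*(2 - √2)² ≈ 0.59435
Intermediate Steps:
H(d, K) = -6 - 6*K - 6*d (H(d, K) = -6*((d + K) + 1) = -6*((K + d) + 1) = -6*(1 + K + d) = -6 - 6*K - 6*d)
J(c) = √(3 + c) (J(c) = √(c + 3) = √(3 + c))
J(f(H(-2, 1)))*(-2 + √(4 - 2))² = √(3 + (-6 - 6*1 - 6*(-2)))*(-2 + √(4 - 2))² = √(3 + (-6 - 6 + 12))*(-2 + √2)² = √(3 + 0)*(-2 + √2)² = √3*(-2 + √2)²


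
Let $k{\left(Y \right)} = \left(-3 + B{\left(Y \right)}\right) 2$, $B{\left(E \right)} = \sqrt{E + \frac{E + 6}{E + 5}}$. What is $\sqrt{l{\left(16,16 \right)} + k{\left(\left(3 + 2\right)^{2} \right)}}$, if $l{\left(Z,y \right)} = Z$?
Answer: $\frac{\sqrt{2250 + 15 \sqrt{23430}}}{15} \approx 4.4949$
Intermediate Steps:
$B{\left(E \right)} = \sqrt{E + \frac{6 + E}{5 + E}}$
$k{\left(Y \right)} = -6 + 2 \sqrt{\frac{6 + Y + Y \left(5 + Y\right)}{5 + Y}}$ ($k{\left(Y \right)} = \left(-3 + \sqrt{\frac{6 + Y + Y \left(5 + Y\right)}{5 + Y}}\right) 2 = -6 + 2 \sqrt{\frac{6 + Y + Y \left(5 + Y\right)}{5 + Y}}$)
$\sqrt{l{\left(16,16 \right)} + k{\left(\left(3 + 2\right)^{2} \right)}} = \sqrt{16 - \left(6 - 2 \sqrt{\frac{6 + \left(3 + 2\right)^{2} + \left(3 + 2\right)^{2} \left(5 + \left(3 + 2\right)^{2}\right)}{5 + \left(3 + 2\right)^{2}}}\right)} = \sqrt{16 - \left(6 - 2 \sqrt{\frac{6 + 5^{2} + 5^{2} \left(5 + 5^{2}\right)}{5 + 5^{2}}}\right)} = \sqrt{16 - \left(6 - 2 \sqrt{\frac{6 + 25 + 25 \left(5 + 25\right)}{5 + 25}}\right)} = \sqrt{16 - \left(6 - 2 \sqrt{\frac{6 + 25 + 25 \cdot 30}{30}}\right)} = \sqrt{16 - \left(6 - 2 \sqrt{\frac{6 + 25 + 750}{30}}\right)} = \sqrt{16 - \left(6 - 2 \sqrt{\frac{1}{30} \cdot 781}\right)} = \sqrt{16 - \left(6 - 2 \sqrt{\frac{781}{30}}\right)} = \sqrt{16 - \left(6 - 2 \frac{\sqrt{23430}}{30}\right)} = \sqrt{16 - \left(6 - \frac{\sqrt{23430}}{15}\right)} = \sqrt{10 + \frac{\sqrt{23430}}{15}}$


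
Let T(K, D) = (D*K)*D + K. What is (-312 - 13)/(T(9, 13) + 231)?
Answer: -325/1761 ≈ -0.18455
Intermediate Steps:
T(K, D) = K + K*D**2 (T(K, D) = K*D**2 + K = K + K*D**2)
(-312 - 13)/(T(9, 13) + 231) = (-312 - 13)/(9*(1 + 13**2) + 231) = -325/(9*(1 + 169) + 231) = -325/(9*170 + 231) = -325/(1530 + 231) = -325/1761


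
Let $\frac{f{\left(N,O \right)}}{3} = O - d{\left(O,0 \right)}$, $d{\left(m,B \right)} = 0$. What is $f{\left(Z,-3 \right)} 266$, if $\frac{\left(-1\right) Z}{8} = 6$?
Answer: $-2394$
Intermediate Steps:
$Z = -48$ ($Z = \left(-8\right) 6 = -48$)
$f{\left(N,O \right)} = 3 O$ ($f{\left(N,O \right)} = 3 \left(O - 0\right) = 3 \left(O + 0\right) = 3 O$)
$f{\left(Z,-3 \right)} 266 = 3 \left(-3\right) 266 = \left(-9\right) 266 = -2394$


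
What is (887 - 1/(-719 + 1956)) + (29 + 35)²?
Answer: 6163970/1237 ≈ 4983.0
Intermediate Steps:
(887 - 1/(-719 + 1956)) + (29 + 35)² = (887 - 1/1237) + 64² = (887 - 1*1/1237) + 4096 = (887 - 1/1237) + 4096 = 1097218/1237 + 4096 = 6163970/1237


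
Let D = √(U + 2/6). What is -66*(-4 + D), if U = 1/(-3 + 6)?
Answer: 264 - 22*√6 ≈ 210.11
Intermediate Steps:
U = ⅓ (U = 1/3 = ⅓ ≈ 0.33333)
D = √6/3 (D = √(⅓ + 2/6) = √(⅓ + 2*(⅙)) = √(⅓ + ⅓) = √(⅔) = √6/3 ≈ 0.81650)
-66*(-4 + D) = -66*(-4 + √6/3) = 264 - 22*√6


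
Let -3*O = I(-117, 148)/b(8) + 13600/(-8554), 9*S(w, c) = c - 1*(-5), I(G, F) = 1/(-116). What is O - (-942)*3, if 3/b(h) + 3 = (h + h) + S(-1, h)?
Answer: 56794722601/20093346 ≈ 2826.5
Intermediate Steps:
I(G, F) = -1/116
S(w, c) = 5/9 + c/9 (S(w, c) = (c - 1*(-5))/9 = (c + 5)/9 = (5 + c)/9 = 5/9 + c/9)
b(h) = 3/(-22/9 + 19*h/9) (b(h) = 3/(-3 + ((h + h) + (5/9 + h/9))) = 3/(-3 + (2*h + (5/9 + h/9))) = 3/(-3 + (5/9 + 19*h/9)) = 3/(-22/9 + 19*h/9))
O = 10926805/20093346 (O = -(-1/(116*(27/(-22 + 19*8))) + 13600/(-8554))/3 = -(-1/(116*(27/(-22 + 152))) + 13600*(-1/8554))/3 = -(-1/(116*(27/130)) - 6800/4277)/3 = -(-1/(116*(27*(1/130))) - 6800/4277)/3 = -(-1/(116*27/130) - 6800/4277)/3 = -(-1/116*130/27 - 6800/4277)/3 = -(-65/1566 - 6800/4277)/3 = -⅓*(-10926805/6697782) = 10926805/20093346 ≈ 0.54380)
O - (-942)*3 = 10926805/20093346 - (-942)*3 = 10926805/20093346 - 1*(-2826) = 10926805/20093346 + 2826 = 56794722601/20093346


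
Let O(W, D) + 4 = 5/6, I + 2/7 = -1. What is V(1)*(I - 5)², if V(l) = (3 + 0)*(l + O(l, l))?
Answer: -12584/49 ≈ -256.82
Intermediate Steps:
I = -9/7 (I = -2/7 - 1 = -9/7 ≈ -1.2857)
O(W, D) = -19/6 (O(W, D) = -4 + 5/6 = -4 + 5*(⅙) = -4 + ⅚ = -19/6)
V(l) = -19/2 + 3*l (V(l) = (3 + 0)*(l - 19/6) = 3*(-19/6 + l) = -19/2 + 3*l)
V(1)*(I - 5)² = (-19/2 + 3*1)*(-9/7 - 5)² = (-19/2 + 3)*(-44/7)² = -13/2*1936/49 = -12584/49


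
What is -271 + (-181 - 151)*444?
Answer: -147679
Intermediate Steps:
-271 + (-181 - 151)*444 = -271 - 332*444 = -271 - 147408 = -147679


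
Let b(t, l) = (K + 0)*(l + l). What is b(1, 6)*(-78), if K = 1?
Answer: -936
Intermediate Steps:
b(t, l) = 2*l (b(t, l) = (1 + 0)*(l + l) = 1*(2*l) = 2*l)
b(1, 6)*(-78) = (2*6)*(-78) = 12*(-78) = -936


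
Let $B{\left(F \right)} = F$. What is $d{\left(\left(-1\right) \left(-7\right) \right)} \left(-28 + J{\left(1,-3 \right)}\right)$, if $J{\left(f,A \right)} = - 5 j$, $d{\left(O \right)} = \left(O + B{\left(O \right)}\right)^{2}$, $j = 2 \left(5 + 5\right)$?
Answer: $-25088$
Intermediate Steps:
$j = 20$ ($j = 2 \cdot 10 = 20$)
$d{\left(O \right)} = 4 O^{2}$ ($d{\left(O \right)} = \left(O + O\right)^{2} = \left(2 O\right)^{2} = 4 O^{2}$)
$J{\left(f,A \right)} = -100$ ($J{\left(f,A \right)} = \left(-5\right) 20 = -100$)
$d{\left(\left(-1\right) \left(-7\right) \right)} \left(-28 + J{\left(1,-3 \right)}\right) = 4 \left(\left(-1\right) \left(-7\right)\right)^{2} \left(-28 - 100\right) = 4 \cdot 7^{2} \left(-128\right) = 4 \cdot 49 \left(-128\right) = 196 \left(-128\right) = -25088$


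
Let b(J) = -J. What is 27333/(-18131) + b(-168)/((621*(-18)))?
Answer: -51429047/33778053 ≈ -1.5226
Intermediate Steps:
27333/(-18131) + b(-168)/((621*(-18))) = 27333/(-18131) + (-1*(-168))/((621*(-18))) = 27333*(-1/18131) + 168/(-11178) = -27333/18131 + 168*(-1/11178) = -27333/18131 - 28/1863 = -51429047/33778053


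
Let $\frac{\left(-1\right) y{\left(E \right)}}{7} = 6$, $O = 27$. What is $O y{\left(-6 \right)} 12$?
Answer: $-13608$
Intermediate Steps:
$y{\left(E \right)} = -42$ ($y{\left(E \right)} = \left(-7\right) 6 = -42$)
$O y{\left(-6 \right)} 12 = 27 \left(-42\right) 12 = \left(-1134\right) 12 = -13608$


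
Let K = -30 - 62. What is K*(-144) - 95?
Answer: 13153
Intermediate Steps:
K = -92
K*(-144) - 95 = -92*(-144) - 95 = 13248 - 95 = 13153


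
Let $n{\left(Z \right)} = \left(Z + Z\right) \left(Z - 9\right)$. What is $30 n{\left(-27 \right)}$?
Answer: $58320$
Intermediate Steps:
$n{\left(Z \right)} = 2 Z \left(-9 + Z\right)$
$30 n{\left(-27 \right)} = 30 \cdot 2 \left(-27\right) \left(-9 - 27\right) = 30 \cdot 2 \left(-27\right) \left(-36\right) = 30 \cdot 1944 = 58320$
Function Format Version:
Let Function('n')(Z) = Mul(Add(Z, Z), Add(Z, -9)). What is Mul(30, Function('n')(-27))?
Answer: 58320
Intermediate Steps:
Function('n')(Z) = Mul(2, Z, Add(-9, Z)) (Function('n')(Z) = Mul(Mul(2, Z), Add(-9, Z)) = Mul(2, Z, Add(-9, Z)))
Mul(30, Function('n')(-27)) = Mul(30, Mul(2, -27, Add(-9, -27))) = Mul(30, Mul(2, -27, -36)) = Mul(30, 1944) = 58320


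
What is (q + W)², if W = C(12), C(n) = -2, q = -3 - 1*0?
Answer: 25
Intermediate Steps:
q = -3 (q = -3 + 0 = -3)
W = -2
(q + W)² = (-3 - 2)² = (-5)² = 25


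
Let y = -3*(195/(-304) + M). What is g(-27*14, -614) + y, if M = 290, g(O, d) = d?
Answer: -450551/304 ≈ -1482.1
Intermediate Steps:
y = -263895/304 (y = -3*(195/(-304) + 290) = -3*(195*(-1/304) + 290) = -3*(-195/304 + 290) = -3*87965/304 = -263895/304 ≈ -868.08)
g(-27*14, -614) + y = -614 - 263895/304 = -450551/304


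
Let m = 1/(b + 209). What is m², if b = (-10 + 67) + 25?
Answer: 1/84681 ≈ 1.1809e-5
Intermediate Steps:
b = 82 (b = 57 + 25 = 82)
m = 1/291 (m = 1/(82 + 209) = 1/291 ≈ 0.0034364)
m² = (1/291)² = 1/84681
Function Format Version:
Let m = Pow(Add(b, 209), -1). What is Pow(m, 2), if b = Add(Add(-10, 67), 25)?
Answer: Rational(1, 84681) ≈ 1.1809e-5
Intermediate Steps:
b = 82 (b = Add(57, 25) = 82)
m = Rational(1, 291) (m = Pow(Add(82, 209), -1) = Pow(291, -1) = Rational(1, 291) ≈ 0.0034364)
Pow(m, 2) = Pow(Rational(1, 291), 2) = Rational(1, 84681)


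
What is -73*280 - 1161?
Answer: -21601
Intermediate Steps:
-73*280 - 1161 = -20440 - 1161 = -21601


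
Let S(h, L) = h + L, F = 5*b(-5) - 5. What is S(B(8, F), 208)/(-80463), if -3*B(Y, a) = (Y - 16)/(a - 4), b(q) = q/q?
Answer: -622/241389 ≈ -0.0025768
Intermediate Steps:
b(q) = 1
F = 0 (F = 5*1 - 5 = 5 - 5 = 0)
B(Y, a) = -(-16 + Y)/(3*(-4 + a)) (B(Y, a) = -(Y - 16)/(3*(a - 4)) = -(-16 + Y)/(3*(-4 + a)))
S(h, L) = L + h
S(B(8, F), 208)/(-80463) = (208 + (16 - 1*8)/(3*(-4 + 0)))/(-80463) = (208 + (⅓)*(16 - 8)/(-4))*(-1/80463) = (208 + (⅓)*(-¼)*8)*(-1/80463) = (208 - ⅔)*(-1/80463) = (622/3)*(-1/80463) = -622/241389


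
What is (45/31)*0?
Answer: 0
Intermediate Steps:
(45/31)*0 = 0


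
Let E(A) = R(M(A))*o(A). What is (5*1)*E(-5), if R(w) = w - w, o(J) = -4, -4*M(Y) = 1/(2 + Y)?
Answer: 0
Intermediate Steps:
M(Y) = -1/(4*(2 + Y))
R(w) = 0
E(A) = 0 (E(A) = 0*(-4) = 0)
(5*1)*E(-5) = (5*1)*0 = 5*0 = 0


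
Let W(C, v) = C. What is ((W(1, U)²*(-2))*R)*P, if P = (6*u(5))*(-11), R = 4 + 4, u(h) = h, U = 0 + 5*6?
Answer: 5280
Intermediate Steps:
U = 30 (U = 0 + 30 = 30)
R = 8
P = -330 (P = (6*5)*(-11) = 30*(-11) = -330)
((W(1, U)²*(-2))*R)*P = ((1²*(-2))*8)*(-330) = ((1*(-2))*8)*(-330) = -2*8*(-330) = -16*(-330) = 5280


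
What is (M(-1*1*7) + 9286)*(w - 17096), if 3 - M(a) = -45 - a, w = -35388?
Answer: -489518268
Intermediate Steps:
M(a) = 48 + a (M(a) = 3 - (-45 - a) = 3 + (45 + a) = 48 + a)
(M(-1*1*7) + 9286)*(w - 17096) = ((48 - 1*1*7) + 9286)*(-35388 - 17096) = ((48 - 1*7) + 9286)*(-52484) = ((48 - 7) + 9286)*(-52484) = (41 + 9286)*(-52484) = 9327*(-52484) = -489518268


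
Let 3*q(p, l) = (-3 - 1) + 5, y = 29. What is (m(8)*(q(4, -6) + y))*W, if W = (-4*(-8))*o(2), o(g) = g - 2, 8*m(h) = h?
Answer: 0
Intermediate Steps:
q(p, l) = 1/3 (q(p, l) = ((-3 - 1) + 5)/3 = (-4 + 5)/3 = (1/3)*1 = 1/3)
m(h) = h/8
o(g) = -2 + g
W = 0 (W = (-4*(-8))*(-2 + 2) = 32*0 = 0)
(m(8)*(q(4, -6) + y))*W = (((1/8)*8)*(1/3 + 29))*0 = (1*(88/3))*0 = (88/3)*0 = 0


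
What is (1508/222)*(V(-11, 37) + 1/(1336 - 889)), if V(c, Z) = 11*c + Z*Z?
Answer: 420624178/49617 ≈ 8477.4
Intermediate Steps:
V(c, Z) = Z**2 + 11*c (V(c, Z) = 11*c + Z**2 = Z**2 + 11*c)
(1508/222)*(V(-11, 37) + 1/(1336 - 889)) = (1508/222)*((37**2 + 11*(-11)) + 1/(1336 - 889)) = (1508*(1/222))*((1369 - 121) + 1/447) = 754*(1248 + 1/447)/111 = (754/111)*(557857/447) = 420624178/49617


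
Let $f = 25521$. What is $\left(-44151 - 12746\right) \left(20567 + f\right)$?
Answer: $-2622268936$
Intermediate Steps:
$\left(-44151 - 12746\right) \left(20567 + f\right) = \left(-44151 - 12746\right) \left(20567 + 25521\right) = \left(-56897\right) 46088 = -2622268936$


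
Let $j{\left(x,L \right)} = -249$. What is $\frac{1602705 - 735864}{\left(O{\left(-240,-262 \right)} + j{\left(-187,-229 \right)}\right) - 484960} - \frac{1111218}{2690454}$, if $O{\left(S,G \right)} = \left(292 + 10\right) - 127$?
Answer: $- \frac{159509685957}{72497870302} \approx -2.2002$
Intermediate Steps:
$O{\left(S,G \right)} = 175$ ($O{\left(S,G \right)} = 302 - 127 = 175$)
$\frac{1602705 - 735864}{\left(O{\left(-240,-262 \right)} + j{\left(-187,-229 \right)}\right) - 484960} - \frac{1111218}{2690454} = \frac{1602705 - 735864}{\left(175 - 249\right) - 484960} - \frac{1111218}{2690454} = \frac{866841}{-74 - 484960} - \frac{185203}{448409} = \frac{866841}{-485034} - \frac{185203}{448409} = 866841 \left(- \frac{1}{485034}\right) - \frac{185203}{448409} = - \frac{288947}{161678} - \frac{185203}{448409} = - \frac{159509685957}{72497870302}$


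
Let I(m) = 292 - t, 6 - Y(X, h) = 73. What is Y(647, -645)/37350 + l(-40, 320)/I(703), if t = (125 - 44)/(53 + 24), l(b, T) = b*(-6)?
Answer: 688726999/836752050 ≈ 0.82310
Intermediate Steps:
l(b, T) = -6*b
t = 81/77 ≈ 1.0519
Y(X, h) = -67 (Y(X, h) = 6 - 1*73 = 6 - 73 = -67)
I(m) = 22403/77 (I(m) = 292 - 1*81/77 = 292 - 81/77 = 22403/77)
Y(647, -645)/37350 + l(-40, 320)/I(703) = -67/37350 + (-6*(-40))/(22403/77) = -67*1/37350 + 240*(77/22403) = -67/37350 + 18480/22403 = 688726999/836752050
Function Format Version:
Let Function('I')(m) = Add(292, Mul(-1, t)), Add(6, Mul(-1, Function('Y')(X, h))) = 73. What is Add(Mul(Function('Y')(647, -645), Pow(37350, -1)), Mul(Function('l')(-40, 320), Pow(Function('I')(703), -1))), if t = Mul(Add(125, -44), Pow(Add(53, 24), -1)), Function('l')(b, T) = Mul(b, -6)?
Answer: Rational(688726999, 836752050) ≈ 0.82310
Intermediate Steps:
Function('l')(b, T) = Mul(-6, b)
t = Rational(81, 77) (t = Mul(81, Pow(77, -1)) = Mul(81, Rational(1, 77)) = Rational(81, 77) ≈ 1.0519)
Function('Y')(X, h) = -67 (Function('Y')(X, h) = Add(6, Mul(-1, 73)) = Add(6, -73) = -67)
Function('I')(m) = Rational(22403, 77) (Function('I')(m) = Add(292, Mul(-1, Rational(81, 77))) = Add(292, Rational(-81, 77)) = Rational(22403, 77))
Add(Mul(Function('Y')(647, -645), Pow(37350, -1)), Mul(Function('l')(-40, 320), Pow(Function('I')(703), -1))) = Add(Mul(-67, Pow(37350, -1)), Mul(Mul(-6, -40), Pow(Rational(22403, 77), -1))) = Add(Mul(-67, Rational(1, 37350)), Mul(240, Rational(77, 22403))) = Add(Rational(-67, 37350), Rational(18480, 22403)) = Rational(688726999, 836752050)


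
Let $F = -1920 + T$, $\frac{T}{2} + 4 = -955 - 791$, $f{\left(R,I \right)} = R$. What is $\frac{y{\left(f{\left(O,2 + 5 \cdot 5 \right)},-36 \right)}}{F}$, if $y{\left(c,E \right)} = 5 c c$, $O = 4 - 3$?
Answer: $- \frac{1}{1084} \approx -0.00092251$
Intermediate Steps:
$O = 1$ ($O = 4 - 3 = 1$)
$T = -3500$ ($T = -8 + 2 \left(-955 - 791\right) = -8 + 2 \left(-1746\right) = -8 - 3492 = -3500$)
$y{\left(c,E \right)} = 5 c^{2}$
$F = -5420$ ($F = -1920 - 3500 = -5420$)
$\frac{y{\left(f{\left(O,2 + 5 \cdot 5 \right)},-36 \right)}}{F} = \frac{5 \cdot 1^{2}}{-5420} = 5 \cdot 1 \left(- \frac{1}{5420}\right) = 5 \left(- \frac{1}{5420}\right) = - \frac{1}{1084}$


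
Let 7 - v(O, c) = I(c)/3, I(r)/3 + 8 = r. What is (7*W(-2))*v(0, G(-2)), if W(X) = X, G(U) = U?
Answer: -238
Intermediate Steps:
I(r) = -24 + 3*r
v(O, c) = 15 - c (v(O, c) = 7 - (-24 + 3*c)/3 = 7 - (-8 + c) = 7 + (8 - c) = 15 - c)
(7*W(-2))*v(0, G(-2)) = (7*(-2))*(15 - 1*(-2)) = -14*(15 + 2) = -14*17 = -238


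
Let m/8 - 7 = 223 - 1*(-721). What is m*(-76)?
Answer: -578208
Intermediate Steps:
m = 7608 (m = 56 + 8*(223 - 1*(-721)) = 56 + 8*(223 + 721) = 56 + 8*944 = 56 + 7552 = 7608)
m*(-76) = 7608*(-76) = -578208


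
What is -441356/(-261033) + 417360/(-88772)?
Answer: -17441169512/5793105369 ≈ -3.0107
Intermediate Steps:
-441356/(-261033) + 417360/(-88772) = -441356*(-1/261033) + 417360*(-1/88772) = 441356/261033 - 104340/22193 = -17441169512/5793105369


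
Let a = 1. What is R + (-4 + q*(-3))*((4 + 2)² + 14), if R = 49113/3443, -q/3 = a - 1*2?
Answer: -2188837/3443 ≈ -635.74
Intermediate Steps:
q = 3 (q = -3*(1 - 1*2) = -3*(1 - 2) = -3*(-1) = 3)
R = 49113/3443 (R = 49113*(1/3443) = 49113/3443 ≈ 14.265)
R + (-4 + q*(-3))*((4 + 2)² + 14) = 49113/3443 + (-4 + 3*(-3))*((4 + 2)² + 14) = 49113/3443 + (-4 - 9)*(6² + 14) = 49113/3443 - 13*(36 + 14) = 49113/3443 - 13*50 = 49113/3443 - 650 = -2188837/3443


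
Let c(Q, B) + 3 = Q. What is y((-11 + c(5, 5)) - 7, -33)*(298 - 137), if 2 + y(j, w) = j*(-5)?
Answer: 12558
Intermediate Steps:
c(Q, B) = -3 + Q
y(j, w) = -2 - 5*j (y(j, w) = -2 + j*(-5) = -2 - 5*j)
y((-11 + c(5, 5)) - 7, -33)*(298 - 137) = (-2 - 5*((-11 + (-3 + 5)) - 7))*(298 - 137) = (-2 - 5*((-11 + 2) - 7))*161 = (-2 - 5*(-9 - 7))*161 = (-2 - 5*(-16))*161 = (-2 + 80)*161 = 78*161 = 12558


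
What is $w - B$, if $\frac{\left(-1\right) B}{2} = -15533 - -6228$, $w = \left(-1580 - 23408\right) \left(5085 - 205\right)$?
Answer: $-121960050$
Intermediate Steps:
$w = -121941440$ ($w = \left(-24988\right) 4880 = -121941440$)
$B = 18610$ ($B = - 2 \left(-15533 - -6228\right) = - 2 \left(-15533 + 6228\right) = \left(-2\right) \left(-9305\right) = 18610$)
$w - B = -121941440 - 18610 = -121960050$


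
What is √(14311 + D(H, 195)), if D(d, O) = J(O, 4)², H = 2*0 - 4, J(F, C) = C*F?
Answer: √622711 ≈ 789.12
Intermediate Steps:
H = -4 (H = 0 - 4 = -4)
D(d, O) = 16*O² (D(d, O) = (4*O)² = 16*O²)
√(14311 + D(H, 195)) = √(14311 + 16*195²) = √(14311 + 16*38025) = √(14311 + 608400) = √622711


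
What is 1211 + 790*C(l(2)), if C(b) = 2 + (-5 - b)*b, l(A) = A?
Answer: -8269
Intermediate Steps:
C(b) = 2 + b*(-5 - b)
1211 + 790*C(l(2)) = 1211 + 790*(2 - 1*2² - 5*2) = 1211 + 790*(2 - 1*4 - 10) = 1211 + 790*(2 - 4 - 10) = 1211 + 790*(-12) = 1211 - 9480 = -8269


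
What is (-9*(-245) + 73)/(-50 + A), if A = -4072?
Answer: -1139/2061 ≈ -0.55264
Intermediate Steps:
(-9*(-245) + 73)/(-50 + A) = (-9*(-245) + 73)/(-50 - 4072) = (2205 + 73)/(-4122) = 2278*(-1/4122) = -1139/2061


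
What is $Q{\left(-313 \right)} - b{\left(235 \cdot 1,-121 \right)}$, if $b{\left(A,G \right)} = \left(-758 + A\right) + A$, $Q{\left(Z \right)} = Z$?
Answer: $-25$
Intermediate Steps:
$b{\left(A,G \right)} = -758 + 2 A$
$Q{\left(-313 \right)} - b{\left(235 \cdot 1,-121 \right)} = -313 - \left(-758 + 2 \cdot 235 \cdot 1\right) = -313 - \left(-758 + 2 \cdot 235\right) = -313 - \left(-758 + 470\right) = -313 - -288 = -313 + 288 = -25$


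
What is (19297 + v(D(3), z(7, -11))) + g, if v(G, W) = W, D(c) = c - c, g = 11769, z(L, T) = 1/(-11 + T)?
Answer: 683451/22 ≈ 31066.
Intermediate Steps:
D(c) = 0
(19297 + v(D(3), z(7, -11))) + g = (19297 + 1/(-11 - 11)) + 11769 = (19297 + 1/(-22)) + 11769 = (19297 - 1/22) + 11769 = 424533/22 + 11769 = 683451/22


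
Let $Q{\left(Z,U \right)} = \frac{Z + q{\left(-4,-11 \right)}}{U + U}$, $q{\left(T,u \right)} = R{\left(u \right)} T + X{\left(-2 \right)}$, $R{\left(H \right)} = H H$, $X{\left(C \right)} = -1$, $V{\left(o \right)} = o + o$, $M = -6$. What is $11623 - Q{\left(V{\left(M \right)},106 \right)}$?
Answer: $\frac{2464573}{212} \approx 11625.0$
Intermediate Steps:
$V{\left(o \right)} = 2 o$
$R{\left(H \right)} = H^{2}$
$q{\left(T,u \right)} = -1 + T u^{2}$ ($q{\left(T,u \right)} = u^{2} T - 1 = T u^{2} - 1 = -1 + T u^{2}$)
$Q{\left(Z,U \right)} = \frac{-485 + Z}{2 U}$ ($Q{\left(Z,U \right)} = \frac{Z - \left(1 + 4 \left(-11\right)^{2}\right)}{U + U} = \frac{Z - 485}{2 U} = \left(Z - 485\right) \frac{1}{2 U} = \left(-485 + Z\right) \frac{1}{2 U} = \frac{-485 + Z}{2 U}$)
$11623 - Q{\left(V{\left(M \right)},106 \right)} = 11623 - \frac{-485 + 2 \left(-6\right)}{2 \cdot 106} = 11623 - \frac{1}{2} \cdot \frac{1}{106} \left(-485 - 12\right) = 11623 - \frac{1}{2} \cdot \frac{1}{106} \left(-497\right) = 11623 - - \frac{497}{212} = 11623 + \frac{497}{212} = \frac{2464573}{212}$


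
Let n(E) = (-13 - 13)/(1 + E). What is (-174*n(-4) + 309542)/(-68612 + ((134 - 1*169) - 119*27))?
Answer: -154017/35930 ≈ -4.2866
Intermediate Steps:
n(E) = -26/(1 + E)
(-174*n(-4) + 309542)/(-68612 + ((134 - 1*169) - 119*27)) = (-(-4524)/(1 - 4) + 309542)/(-68612 + ((134 - 1*169) - 119*27)) = (-(-4524)/(-3) + 309542)/(-68612 + ((134 - 169) - 3213)) = (-(-4524)*(-1)/3 + 309542)/(-68612 + (-35 - 3213)) = (-174*26/3 + 309542)/(-68612 - 3248) = (-1508 + 309542)/(-71860) = 308034*(-1/71860) = -154017/35930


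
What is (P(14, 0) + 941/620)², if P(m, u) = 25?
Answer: 270306481/384400 ≈ 703.19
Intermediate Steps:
(P(14, 0) + 941/620)² = (25 + 941/620)² = (16441/620)² = 270306481/384400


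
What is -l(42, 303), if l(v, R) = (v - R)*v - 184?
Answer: 11146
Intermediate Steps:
l(v, R) = -184 + v*(v - R) (l(v, R) = v*(v - R) - 184 = -184 + v*(v - R))
-l(42, 303) = -(-184 + 42**2 - 1*303*42) = -(-184 + 1764 - 12726) = -1*(-11146) = 11146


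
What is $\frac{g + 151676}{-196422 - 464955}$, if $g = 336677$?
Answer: $- \frac{488353}{661377} \approx -0.73839$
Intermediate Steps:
$\frac{g + 151676}{-196422 - 464955} = \frac{336677 + 151676}{-196422 - 464955} = \frac{488353}{-661377} = 488353 \left(- \frac{1}{661377}\right) = - \frac{488353}{661377}$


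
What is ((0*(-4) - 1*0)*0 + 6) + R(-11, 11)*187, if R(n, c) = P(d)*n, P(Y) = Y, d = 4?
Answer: -8222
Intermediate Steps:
R(n, c) = 4*n
((0*(-4) - 1*0)*0 + 6) + R(-11, 11)*187 = ((0*(-4) - 1*0)*0 + 6) + (4*(-11))*187 = ((0 + 0)*0 + 6) - 44*187 = (0*0 + 6) - 8228 = (0 + 6) - 8228 = 6 - 8228 = -8222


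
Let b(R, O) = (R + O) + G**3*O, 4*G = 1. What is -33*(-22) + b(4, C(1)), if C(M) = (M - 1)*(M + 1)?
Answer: 730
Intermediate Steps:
G = 1/4 (G = (1/4)*1 = 1/4 ≈ 0.25000)
C(M) = (1 + M)*(-1 + M) (C(M) = (-1 + M)*(1 + M) = (1 + M)*(-1 + M))
b(R, O) = R + 65*O/64 (b(R, O) = (R + O) + (1/4)**3*O = (O + R) + O/64 = R + 65*O/64)
-33*(-22) + b(4, C(1)) = -33*(-22) + (4 + 65*(-1 + 1**2)/64) = 726 + (4 + 65*(-1 + 1)/64) = 726 + (4 + (65/64)*0) = 726 + (4 + 0) = 726 + 4 = 730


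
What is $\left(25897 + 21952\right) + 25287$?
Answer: $73136$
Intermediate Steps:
$\left(25897 + 21952\right) + 25287 = 47849 + 25287 = 73136$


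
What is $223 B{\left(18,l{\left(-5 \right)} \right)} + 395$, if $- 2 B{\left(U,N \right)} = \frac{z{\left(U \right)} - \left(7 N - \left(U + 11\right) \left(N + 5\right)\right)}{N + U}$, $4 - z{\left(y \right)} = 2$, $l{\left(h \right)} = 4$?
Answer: $- \frac{35025}{44} \approx -796.02$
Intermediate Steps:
$z{\left(y \right)} = 2$ ($z{\left(y \right)} = 4 - 2 = 2$)
$B{\left(U,N \right)} = - \frac{2 - 7 N + \left(5 + N\right) \left(11 + U\right)}{2 \left(N + U\right)}$ ($B{\left(U,N \right)} = - \frac{\left(2 - \left(7 N - \left(U + 11\right) \left(N + 5\right)\right)\right) \frac{1}{N + U}}{2} = - \frac{\left(2 - \left(7 N - \left(11 + U\right) \left(5 + N\right)\right)\right) \frac{1}{N + U}}{2} = - \frac{\left(2 - \left(7 N - \left(5 + N\right) \left(11 + U\right)\right)\right) \frac{1}{N + U}}{2} = - \frac{\left(2 - 7 N + \left(5 + N\right) \left(11 + U\right)\right) \frac{1}{N + U}}{2} = - \frac{\frac{1}{N + U} \left(2 - 7 N + \left(5 + N\right) \left(11 + U\right)\right)}{2} = - \frac{2 - 7 N + \left(5 + N\right) \left(11 + U\right)}{2 \left(N + U\right)}$)
$223 B{\left(18,l{\left(-5 \right)} \right)} + 395 = 223 \frac{-57 - 90 - 16 - 4 \cdot 18}{2 \left(4 + 18\right)} + 395 = 223 \frac{-57 - 90 - 16 - 72}{2 \cdot 22} + 395 = 223 \cdot \frac{1}{2} \cdot \frac{1}{22} \left(-235\right) + 395 = 223 \left(- \frac{235}{44}\right) + 395 = - \frac{52405}{44} + 395 = - \frac{35025}{44}$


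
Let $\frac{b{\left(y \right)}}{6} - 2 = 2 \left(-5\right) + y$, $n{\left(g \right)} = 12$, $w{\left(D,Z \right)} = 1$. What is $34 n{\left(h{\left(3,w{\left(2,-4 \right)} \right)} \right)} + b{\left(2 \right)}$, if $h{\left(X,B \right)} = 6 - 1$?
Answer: $372$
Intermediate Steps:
$h{\left(X,B \right)} = 5$ ($h{\left(X,B \right)} = 6 - 1 = 5$)
$b{\left(y \right)} = -48 + 6 y$ ($b{\left(y \right)} = 12 + 6 \left(2 \left(-5\right) + y\right) = 12 + 6 \left(-10 + y\right) = 12 + \left(-60 + 6 y\right) = -48 + 6 y$)
$34 n{\left(h{\left(3,w{\left(2,-4 \right)} \right)} \right)} + b{\left(2 \right)} = 34 \cdot 12 + \left(-48 + 6 \cdot 2\right) = 408 + \left(-48 + 12\right) = 408 - 36 = 372$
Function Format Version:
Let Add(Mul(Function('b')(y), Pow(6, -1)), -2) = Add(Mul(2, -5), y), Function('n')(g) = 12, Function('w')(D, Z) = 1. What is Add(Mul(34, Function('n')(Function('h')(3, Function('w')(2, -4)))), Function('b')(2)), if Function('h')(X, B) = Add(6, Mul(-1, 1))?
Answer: 372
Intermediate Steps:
Function('h')(X, B) = 5 (Function('h')(X, B) = Add(6, -1) = 5)
Function('b')(y) = Add(-48, Mul(6, y)) (Function('b')(y) = Add(12, Mul(6, Add(Mul(2, -5), y))) = Add(12, Mul(6, Add(-10, y))) = Add(12, Add(-60, Mul(6, y))) = Add(-48, Mul(6, y)))
Add(Mul(34, Function('n')(Function('h')(3, Function('w')(2, -4)))), Function('b')(2)) = Add(Mul(34, 12), Add(-48, Mul(6, 2))) = Add(408, Add(-48, 12)) = Add(408, -36) = 372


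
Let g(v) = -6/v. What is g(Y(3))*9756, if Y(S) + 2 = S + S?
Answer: -14634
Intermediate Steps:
Y(S) = -2 + 2*S (Y(S) = -2 + (S + S) = -2 + 2*S)
g(Y(3))*9756 = -6/(-2 + 2*3)*9756 = -6/(-2 + 6)*9756 = -6/4*9756 = -6*¼*9756 = -3/2*9756 = -14634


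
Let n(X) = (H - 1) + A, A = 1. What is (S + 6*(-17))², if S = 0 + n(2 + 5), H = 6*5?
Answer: 5184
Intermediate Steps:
H = 30
n(X) = 30 (n(X) = (30 - 1) + 1 = 29 + 1 = 30)
S = 30 (S = 0 + 30 = 30)
(S + 6*(-17))² = (30 + 6*(-17))² = (30 - 102)² = (-72)² = 5184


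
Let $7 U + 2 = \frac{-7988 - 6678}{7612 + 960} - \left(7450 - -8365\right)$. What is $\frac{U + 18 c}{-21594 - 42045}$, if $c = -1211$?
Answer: $\frac{240594197}{636432426} \approx 0.37804$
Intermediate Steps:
$U = - \frac{67798995}{30002}$ ($U = - \frac{2}{7} + \frac{\frac{-7988 - 6678}{7612 + 960} - \left(7450 - -8365\right)}{7} = - \frac{2}{7} + \frac{- \frac{14666}{8572} - \left(7450 + 8365\right)}{7} = - \frac{2}{7} + \frac{\left(-14666\right) \frac{1}{8572} - 15815}{7} = - \frac{2}{7} + \frac{- \frac{7333}{4286} - 15815}{7} = - \frac{2}{7} + \frac{1}{7} \left(- \frac{67790423}{4286}\right) = - \frac{2}{7} - \frac{67790423}{30002} = - \frac{67798995}{30002} \approx -2259.8$)
$\frac{U + 18 c}{-21594 - 42045} = \frac{- \frac{67798995}{30002} + 18 \left(-1211\right)}{-21594 - 42045} = \frac{- \frac{67798995}{30002} - 21798}{-63639} = \left(- \frac{721782591}{30002}\right) \left(- \frac{1}{63639}\right) = \frac{240594197}{636432426}$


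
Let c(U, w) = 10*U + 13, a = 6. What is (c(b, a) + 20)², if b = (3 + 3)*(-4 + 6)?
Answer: 23409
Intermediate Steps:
b = 12 (b = 6*2 = 12)
c(U, w) = 13 + 10*U
(c(b, a) + 20)² = ((13 + 10*12) + 20)² = ((13 + 120) + 20)² = (133 + 20)² = 153² = 23409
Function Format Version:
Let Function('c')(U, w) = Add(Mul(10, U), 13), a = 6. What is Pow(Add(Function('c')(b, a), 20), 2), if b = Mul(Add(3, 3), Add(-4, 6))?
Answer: 23409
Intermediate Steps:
b = 12 (b = Mul(6, 2) = 12)
Function('c')(U, w) = Add(13, Mul(10, U))
Pow(Add(Function('c')(b, a), 20), 2) = Pow(Add(Add(13, Mul(10, 12)), 20), 2) = Pow(Add(Add(13, 120), 20), 2) = Pow(Add(133, 20), 2) = Pow(153, 2) = 23409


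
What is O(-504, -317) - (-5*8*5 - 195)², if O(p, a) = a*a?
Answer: -55536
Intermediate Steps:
O(p, a) = a²
O(-504, -317) - (-5*8*5 - 195)² = (-317)² - (-5*8*5 - 195)² = 100489 - (-40*5 - 195)² = 100489 - (-200 - 195)² = 100489 - 1*(-395)² = 100489 - 1*156025 = 100489 - 156025 = -55536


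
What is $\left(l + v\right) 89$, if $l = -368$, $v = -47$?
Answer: $-36935$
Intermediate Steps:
$\left(l + v\right) 89 = \left(-368 - 47\right) 89 = \left(-415\right) 89 = -36935$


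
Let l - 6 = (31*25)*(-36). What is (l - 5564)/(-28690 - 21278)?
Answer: 16729/24984 ≈ 0.66959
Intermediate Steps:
l = -27894 (l = 6 + (31*25)*(-36) = 6 + 775*(-36) = 6 - 27900 = -27894)
(l - 5564)/(-28690 - 21278) = (-27894 - 5564)/(-28690 - 21278) = -33458/(-49968) = -33458*(-1/49968) = 16729/24984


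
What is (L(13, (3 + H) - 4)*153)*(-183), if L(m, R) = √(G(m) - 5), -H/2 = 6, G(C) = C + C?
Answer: -27999*√21 ≈ -1.2831e+5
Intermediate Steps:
G(C) = 2*C
H = -12 (H = -2*6 = -12)
L(m, R) = √(-5 + 2*m) (L(m, R) = √(2*m - 5) = √(-5 + 2*m))
(L(13, (3 + H) - 4)*153)*(-183) = (√(-5 + 2*13)*153)*(-183) = (√(-5 + 26)*153)*(-183) = (√21*153)*(-183) = (153*√21)*(-183) = -27999*√21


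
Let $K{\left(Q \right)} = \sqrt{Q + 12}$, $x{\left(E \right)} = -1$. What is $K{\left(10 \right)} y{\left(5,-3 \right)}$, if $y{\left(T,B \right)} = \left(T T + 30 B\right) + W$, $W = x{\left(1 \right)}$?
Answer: $- 66 \sqrt{22} \approx -309.57$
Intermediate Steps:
$K{\left(Q \right)} = \sqrt{12 + Q}$
$W = -1$
$y{\left(T,B \right)} = -1 + T^{2} + 30 B$ ($y{\left(T,B \right)} = \left(T T + 30 B\right) - 1 = \left(T^{2} + 30 B\right) - 1 = -1 + T^{2} + 30 B$)
$K{\left(10 \right)} y{\left(5,-3 \right)} = \sqrt{12 + 10} \left(-1 + 5^{2} + 30 \left(-3\right)\right) = \sqrt{22} \left(-1 + 25 - 90\right) = \sqrt{22} \left(-66\right) = - 66 \sqrt{22}$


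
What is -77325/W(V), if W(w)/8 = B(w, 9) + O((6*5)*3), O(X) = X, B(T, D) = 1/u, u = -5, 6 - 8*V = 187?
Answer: -386625/3592 ≈ -107.64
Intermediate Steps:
V = -181/8 (V = ¾ - ⅛*187 = ¾ - 187/8 = -181/8 ≈ -22.625)
B(T, D) = -⅕ (B(T, D) = 1/(-5) = -⅕)
W(w) = 3592/5 (W(w) = 8*(-⅕ + (6*5)*3) = 8*(-⅕ + 30*3) = 8*(-⅕ + 90) = 8*(449/5) = 3592/5)
-77325/W(V) = -77325/3592/5 = -77325*5/3592 = -386625/3592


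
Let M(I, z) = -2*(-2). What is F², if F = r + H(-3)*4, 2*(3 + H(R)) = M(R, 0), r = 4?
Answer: 0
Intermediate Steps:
M(I, z) = 4
H(R) = -1 (H(R) = -3 + (½)*4 = -3 + 2 = -1)
F = 0 (F = 4 - 1*4 = 4 - 4 = 0)
F² = 0² = 0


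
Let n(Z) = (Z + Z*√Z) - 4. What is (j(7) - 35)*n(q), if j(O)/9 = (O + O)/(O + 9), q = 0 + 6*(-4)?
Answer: 1519/2 + 1302*I*√6 ≈ 759.5 + 3189.2*I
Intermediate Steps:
q = -24 (q = 0 - 24 = -24)
j(O) = 18*O/(9 + O) (j(O) = 9*((O + O)/(O + 9)) = 9*((2*O)/(9 + O)) = 9*(2*O/(9 + O)) = 18*O/(9 + O))
n(Z) = -4 + Z + Z^(3/2) (n(Z) = (Z + Z^(3/2)) - 4 = -4 + Z + Z^(3/2))
(j(7) - 35)*n(q) = (18*7/(9 + 7) - 35)*(-4 - 24 + (-24)^(3/2)) = (18*7/16 - 35)*(-4 - 24 - 48*I*√6) = (18*7*(1/16) - 35)*(-28 - 48*I*√6) = (63/8 - 35)*(-28 - 48*I*√6) = -217*(-28 - 48*I*√6)/8 = 1519/2 + 1302*I*√6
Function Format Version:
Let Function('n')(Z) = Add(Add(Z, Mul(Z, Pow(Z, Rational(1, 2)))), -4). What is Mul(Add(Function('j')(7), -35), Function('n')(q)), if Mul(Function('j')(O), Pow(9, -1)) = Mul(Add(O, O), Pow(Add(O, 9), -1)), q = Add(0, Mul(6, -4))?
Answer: Add(Rational(1519, 2), Mul(1302, I, Pow(6, Rational(1, 2)))) ≈ Add(759.50, Mul(3189.2, I))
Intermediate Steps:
q = -24 (q = Add(0, -24) = -24)
Function('j')(O) = Mul(18, O, Pow(Add(9, O), -1)) (Function('j')(O) = Mul(9, Mul(Add(O, O), Pow(Add(O, 9), -1))) = Mul(9, Mul(Mul(2, O), Pow(Add(9, O), -1))) = Mul(9, Mul(2, O, Pow(Add(9, O), -1))) = Mul(18, O, Pow(Add(9, O), -1)))
Function('n')(Z) = Add(-4, Z, Pow(Z, Rational(3, 2))) (Function('n')(Z) = Add(Add(Z, Pow(Z, Rational(3, 2))), -4) = Add(-4, Z, Pow(Z, Rational(3, 2))))
Mul(Add(Function('j')(7), -35), Function('n')(q)) = Mul(Add(Mul(18, 7, Pow(Add(9, 7), -1)), -35), Add(-4, -24, Pow(-24, Rational(3, 2)))) = Mul(Add(Mul(18, 7, Pow(16, -1)), -35), Add(-4, -24, Mul(-48, I, Pow(6, Rational(1, 2))))) = Mul(Add(Mul(18, 7, Rational(1, 16)), -35), Add(-28, Mul(-48, I, Pow(6, Rational(1, 2))))) = Mul(Add(Rational(63, 8), -35), Add(-28, Mul(-48, I, Pow(6, Rational(1, 2))))) = Mul(Rational(-217, 8), Add(-28, Mul(-48, I, Pow(6, Rational(1, 2))))) = Add(Rational(1519, 2), Mul(1302, I, Pow(6, Rational(1, 2))))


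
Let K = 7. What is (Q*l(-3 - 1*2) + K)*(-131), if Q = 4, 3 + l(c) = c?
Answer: 3275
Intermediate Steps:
l(c) = -3 + c
(Q*l(-3 - 1*2) + K)*(-131) = (4*(-3 + (-3 - 1*2)) + 7)*(-131) = (4*(-3 + (-3 - 2)) + 7)*(-131) = (4*(-3 - 5) + 7)*(-131) = (4*(-8) + 7)*(-131) = (-32 + 7)*(-131) = -25*(-131) = 3275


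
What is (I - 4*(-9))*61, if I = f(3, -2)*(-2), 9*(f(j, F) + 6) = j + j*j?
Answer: 8296/3 ≈ 2765.3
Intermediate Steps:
f(j, F) = -6 + j/9 + j**2/9 (f(j, F) = -6 + (j + j*j)/9 = -6 + (j + j**2)/9 = -6 + (j/9 + j**2/9) = -6 + j/9 + j**2/9)
I = 28/3 (I = (-6 + (1/9)*3 + (1/9)*3**2)*(-2) = (-6 + 1/3 + (1/9)*9)*(-2) = (-6 + 1/3 + 1)*(-2) = -14/3*(-2) = 28/3 ≈ 9.3333)
(I - 4*(-9))*61 = (28/3 - 4*(-9))*61 = (28/3 - 1*(-36))*61 = (28/3 + 36)*61 = (136/3)*61 = 8296/3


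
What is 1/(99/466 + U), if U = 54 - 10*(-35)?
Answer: 466/188363 ≈ 0.0024739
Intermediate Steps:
U = 404 (U = 54 + 350 = 404)
1/(99/466 + U) = 1/(99/466 + 404) = 1/(188363/466) = 466/188363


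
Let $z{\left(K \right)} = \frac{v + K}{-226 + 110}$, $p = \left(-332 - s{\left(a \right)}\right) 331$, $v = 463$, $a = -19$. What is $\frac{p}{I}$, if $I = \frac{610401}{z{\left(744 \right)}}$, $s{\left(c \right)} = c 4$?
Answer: $\frac{25569088}{17701629} \approx 1.4444$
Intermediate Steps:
$s{\left(c \right)} = 4 c$
$p = -84736$ ($p = \left(-332 - 4 \left(-19\right)\right) 331 = \left(-332 - -76\right) 331 = \left(-332 + 76\right) 331 = \left(-256\right) 331 = -84736$)
$z{\left(K \right)} = - \frac{463}{116} - \frac{K}{116}$ ($z{\left(K \right)} = \frac{463 + K}{-226 + 110} = \frac{463 + K}{-116} = \left(463 + K\right) \left(- \frac{1}{116}\right) = - \frac{463}{116} - \frac{K}{116}$)
$I = - \frac{70806516}{1207}$ ($I = \frac{610401}{- \frac{463}{116} - \frac{186}{29}} = \frac{610401}{- \frac{1207}{116}} = 610401 \left(- \frac{116}{1207}\right) = - \frac{70806516}{1207} \approx -58663.0$)
$\frac{p}{I} = - \frac{84736}{- \frac{70806516}{1207}} = \left(-84736\right) \left(- \frac{1207}{70806516}\right) = \frac{25569088}{17701629}$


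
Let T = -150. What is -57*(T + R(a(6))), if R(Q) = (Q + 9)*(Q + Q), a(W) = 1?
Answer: 7410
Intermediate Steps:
R(Q) = 2*Q*(9 + Q) (R(Q) = (9 + Q)*(2*Q) = 2*Q*(9 + Q))
-57*(T + R(a(6))) = -57*(-150 + 2*1*(9 + 1)) = -57*(-150 + 2*1*10) = -57*(-150 + 20) = -57*(-130) = 7410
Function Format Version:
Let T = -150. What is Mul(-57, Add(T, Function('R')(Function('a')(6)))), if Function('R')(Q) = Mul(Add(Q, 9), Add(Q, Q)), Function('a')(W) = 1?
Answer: 7410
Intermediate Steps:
Function('R')(Q) = Mul(2, Q, Add(9, Q)) (Function('R')(Q) = Mul(Add(9, Q), Mul(2, Q)) = Mul(2, Q, Add(9, Q)))
Mul(-57, Add(T, Function('R')(Function('a')(6)))) = Mul(-57, Add(-150, Mul(2, 1, Add(9, 1)))) = Mul(-57, Add(-150, Mul(2, 1, 10))) = Mul(-57, Add(-150, 20)) = Mul(-57, -130) = 7410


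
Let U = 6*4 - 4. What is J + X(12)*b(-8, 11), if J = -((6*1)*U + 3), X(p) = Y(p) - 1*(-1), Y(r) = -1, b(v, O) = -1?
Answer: -123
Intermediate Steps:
U = 20 (U = 24 - 4 = 20)
X(p) = 0 (X(p) = -1 - 1*(-1) = -1 + 1 = 0)
J = -123 (J = -((6*1)*20 + 3) = -(6*20 + 3) = -(120 + 3) = -1*123 = -123)
J + X(12)*b(-8, 11) = -123 + 0*(-1) = -123 + 0 = -123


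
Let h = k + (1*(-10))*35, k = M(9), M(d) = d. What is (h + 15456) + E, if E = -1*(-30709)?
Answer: 45824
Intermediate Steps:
E = 30709
k = 9
h = -341 (h = 9 + (1*(-10))*35 = 9 - 10*35 = 9 - 350 = -341)
(h + 15456) + E = (-341 + 15456) + 30709 = 15115 + 30709 = 45824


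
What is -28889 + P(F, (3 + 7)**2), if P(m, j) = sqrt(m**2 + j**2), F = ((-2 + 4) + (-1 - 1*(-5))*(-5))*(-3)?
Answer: -28889 + 2*sqrt(3229) ≈ -28775.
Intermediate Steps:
F = 54 (F = (2 + (-1 + 5)*(-5))*(-3) = (2 + 4*(-5))*(-3) = (2 - 20)*(-3) = -18*(-3) = 54)
P(m, j) = sqrt(j**2 + m**2)
-28889 + P(F, (3 + 7)**2) = -28889 + sqrt(((3 + 7)**2)**2 + 54**2) = -28889 + sqrt((10**2)**2 + 2916) = -28889 + sqrt(100**2 + 2916) = -28889 + sqrt(10000 + 2916) = -28889 + sqrt(12916) = -28889 + 2*sqrt(3229)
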